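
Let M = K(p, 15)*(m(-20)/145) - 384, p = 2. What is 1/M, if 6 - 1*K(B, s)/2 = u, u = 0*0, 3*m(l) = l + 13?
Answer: -145/55708 ≈ -0.0026029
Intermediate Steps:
m(l) = 13/3 + l/3 (m(l) = (l + 13)/3 = (13 + l)/3 = 13/3 + l/3)
u = 0
K(B, s) = 12 (K(B, s) = 12 - 2*0 = 12 + 0 = 12)
M = -55708/145 (M = 12*((13/3 + (1/3)*(-20))/145) - 384 = 12*((13/3 - 20/3)*(1/145)) - 384 = 12*(-7/3*1/145) - 384 = 12*(-7/435) - 384 = -28/145 - 384 = -55708/145 ≈ -384.19)
1/M = 1/(-55708/145) = -145/55708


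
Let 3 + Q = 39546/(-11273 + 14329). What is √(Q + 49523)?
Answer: √28912179206/764 ≈ 222.56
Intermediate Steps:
Q = 15189/1528 (Q = -3 + 39546/(-11273 + 14329) = -3 + 39546/3056 = -3 + 39546*(1/3056) = -3 + 19773/1528 = 15189/1528 ≈ 9.9404)
√(Q + 49523) = √(15189/1528 + 49523) = √(75686333/1528) = √28912179206/764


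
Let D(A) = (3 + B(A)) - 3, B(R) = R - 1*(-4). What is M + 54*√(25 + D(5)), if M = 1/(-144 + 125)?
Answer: -1/19 + 54*√34 ≈ 314.82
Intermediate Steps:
B(R) = 4 + R (B(R) = R + 4 = 4 + R)
M = -1/19 (M = 1/(-19) = -1/19 ≈ -0.052632)
D(A) = 4 + A (D(A) = (3 + (4 + A)) - 3 = (7 + A) - 3 = 4 + A)
M + 54*√(25 + D(5)) = -1/19 + 54*√(25 + (4 + 5)) = -1/19 + 54*√(25 + 9) = -1/19 + 54*√34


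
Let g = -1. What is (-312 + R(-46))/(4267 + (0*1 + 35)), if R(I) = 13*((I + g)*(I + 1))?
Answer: 9061/1434 ≈ 6.3187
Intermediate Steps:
R(I) = 13*(1 + I)*(-1 + I) (R(I) = 13*((I - 1)*(I + 1)) = 13*((-1 + I)*(1 + I)) = 13*((1 + I)*(-1 + I)) = 13*(1 + I)*(-1 + I))
(-312 + R(-46))/(4267 + (0*1 + 35)) = (-312 + (-13 + 13*(-46)²))/(4267 + (0*1 + 35)) = (-312 + (-13 + 13*2116))/(4267 + (0 + 35)) = (-312 + (-13 + 27508))/(4267 + 35) = (-312 + 27495)/4302 = 27183*(1/4302) = 9061/1434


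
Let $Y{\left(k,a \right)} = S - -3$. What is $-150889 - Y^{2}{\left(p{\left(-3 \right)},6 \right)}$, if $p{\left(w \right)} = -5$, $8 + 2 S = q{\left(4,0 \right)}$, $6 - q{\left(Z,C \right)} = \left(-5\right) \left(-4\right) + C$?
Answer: $-150953$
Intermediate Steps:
$q{\left(Z,C \right)} = -14 - C$ ($q{\left(Z,C \right)} = 6 - \left(\left(-5\right) \left(-4\right) + C\right) = 6 - \left(20 + C\right) = -14 - C$)
$S = -11$ ($S = -4 + \frac{-14 - 0}{2} = -4 + \frac{-14 + 0}{2} = -4 + \frac{1}{2} \left(-14\right) = -4 - 7 = -11$)
$Y{\left(k,a \right)} = -8$ ($Y{\left(k,a \right)} = -11 - -3 = -11 + 3 = -8$)
$-150889 - Y^{2}{\left(p{\left(-3 \right)},6 \right)} = -150889 - \left(-8\right)^{2} = -150889 - 64 = -150953$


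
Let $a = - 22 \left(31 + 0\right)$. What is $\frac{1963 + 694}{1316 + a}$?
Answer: $\frac{2657}{634} \approx 4.1908$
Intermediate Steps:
$a = -682$ ($a = \left(-22\right) 31 = -682$)
$\frac{1963 + 694}{1316 + a} = \frac{1963 + 694}{1316 - 682} = \frac{2657}{634}$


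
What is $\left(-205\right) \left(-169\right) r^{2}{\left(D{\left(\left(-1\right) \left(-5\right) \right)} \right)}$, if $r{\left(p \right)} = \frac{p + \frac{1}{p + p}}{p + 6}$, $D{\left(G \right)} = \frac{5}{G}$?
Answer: $\frac{311805}{196} \approx 1590.8$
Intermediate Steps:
$r{\left(p \right)} = \frac{p + \frac{1}{2 p}}{6 + p}$
$\left(-205\right) \left(-169\right) r^{2}{\left(D{\left(\left(-1\right) \left(-5\right) \right)} \right)} = \left(-205\right) \left(-169\right) \left(\frac{\frac{1}{2} + \left(\frac{5}{\left(-1\right) \left(-5\right)}\right)^{2}}{\frac{5}{\left(-1\right) \left(-5\right)} \left(6 + \frac{5}{\left(-1\right) \left(-5\right)}\right)}\right)^{2} = 34645 \left(\frac{\frac{1}{2} + \left(\frac{5}{5}\right)^{2}}{\frac{5}{5} \left(6 + \frac{5}{5}\right)}\right)^{2} = 34645 \left(\frac{\frac{1}{2} + \left(5 \cdot \frac{1}{5}\right)^{2}}{5 \cdot \frac{1}{5} \left(6 + 5 \cdot \frac{1}{5}\right)}\right)^{2} = 34645 \left(\frac{\frac{1}{2} + 1^{2}}{1 \left(6 + 1\right)}\right)^{2} = 34645 \left(1 \cdot \frac{1}{7} \left(\frac{1}{2} + 1\right)\right)^{2} = 34645 \left(1 \cdot \frac{1}{7} \cdot \frac{3}{2}\right)^{2} = 34645 \left(\frac{3}{14}\right)^{2} = 34645 \cdot \frac{9}{196} = \frac{311805}{196}$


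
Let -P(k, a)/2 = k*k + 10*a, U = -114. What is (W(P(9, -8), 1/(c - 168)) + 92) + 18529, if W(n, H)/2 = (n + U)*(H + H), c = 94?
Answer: 689209/37 ≈ 18627.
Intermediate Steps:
P(k, a) = -20*a - 2*k² (P(k, a) = -2*(k*k + 10*a) = -2*(k² + 10*a) = -20*a - 2*k²)
W(n, H) = 4*H*(-114 + n) (W(n, H) = 2*((n - 114)*(H + H)) = 2*((-114 + n)*(2*H)) = 2*(2*H*(-114 + n)) = 4*H*(-114 + n))
(W(P(9, -8), 1/(c - 168)) + 92) + 18529 = (4*(-114 + (-20*(-8) - 2*9²))/(94 - 168) + 92) + 18529 = (4*(-114 + (160 - 2*81))/(-74) + 92) + 18529 = (4*(-1/74)*(-114 + (160 - 162)) + 92) + 18529 = (4*(-1/74)*(-114 - 2) + 92) + 18529 = (4*(-1/74)*(-116) + 92) + 18529 = (232/37 + 92) + 18529 = 3636/37 + 18529 = 689209/37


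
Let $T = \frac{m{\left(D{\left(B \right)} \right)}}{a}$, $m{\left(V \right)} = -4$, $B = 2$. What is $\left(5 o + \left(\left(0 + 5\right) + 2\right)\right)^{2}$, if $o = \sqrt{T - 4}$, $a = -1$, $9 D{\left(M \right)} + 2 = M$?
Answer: $49$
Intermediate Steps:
$D{\left(M \right)} = - \frac{2}{9} + \frac{M}{9}$
$T = 4$ ($T = - \frac{4}{-1} = \left(-4\right) \left(-1\right) = 4$)
$o = 0$ ($o = \sqrt{4 - 4} = \sqrt{0} = 0$)
$\left(5 o + \left(\left(0 + 5\right) + 2\right)\right)^{2} = \left(5 \cdot 0 + \left(\left(0 + 5\right) + 2\right)\right)^{2} = \left(0 + \left(5 + 2\right)\right)^{2} = \left(0 + 7\right)^{2} = 7^{2} = 49$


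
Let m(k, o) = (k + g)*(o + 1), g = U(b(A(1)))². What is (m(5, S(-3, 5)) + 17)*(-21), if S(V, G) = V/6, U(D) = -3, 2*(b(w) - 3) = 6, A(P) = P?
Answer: -504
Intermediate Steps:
b(w) = 6 (b(w) = 3 + (½)*6 = 3 + 3 = 6)
S(V, G) = V/6 (S(V, G) = V*(⅙) = V/6)
g = 9 (g = (-3)² = 9)
m(k, o) = (1 + o)*(9 + k) (m(k, o) = (k + 9)*(o + 1) = (9 + k)*(1 + o) = (1 + o)*(9 + k))
(m(5, S(-3, 5)) + 17)*(-21) = ((9 + 5 + 9*((⅙)*(-3)) + 5*((⅙)*(-3))) + 17)*(-21) = ((9 + 5 + 9*(-½) + 5*(-½)) + 17)*(-21) = ((9 + 5 - 9/2 - 5/2) + 17)*(-21) = (7 + 17)*(-21) = 24*(-21) = -504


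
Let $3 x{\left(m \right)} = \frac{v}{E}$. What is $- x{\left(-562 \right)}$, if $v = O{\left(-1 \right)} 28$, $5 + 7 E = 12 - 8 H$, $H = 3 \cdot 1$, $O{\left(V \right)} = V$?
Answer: $- \frac{196}{51} \approx -3.8431$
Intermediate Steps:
$H = 3$
$E = - \frac{17}{7}$ ($E = - \frac{5}{7} + \frac{12 - 24}{7} = - \frac{5}{7} + \frac{1}{7} \left(-12\right) = - \frac{5}{7} - \frac{12}{7} = - \frac{17}{7} \approx -2.4286$)
$v = -28$ ($v = \left(-1\right) 28 = -28$)
$x{\left(m \right)} = \frac{196}{51}$ ($x{\left(m \right)} = \frac{\left(-28\right) \frac{1}{- \frac{17}{7}}}{3} = \frac{\left(-28\right) \left(- \frac{7}{17}\right)}{3} = \frac{1}{3} \cdot \frac{196}{17} = \frac{196}{51}$)
$- x{\left(-562 \right)} = \left(-1\right) \frac{196}{51} = - \frac{196}{51}$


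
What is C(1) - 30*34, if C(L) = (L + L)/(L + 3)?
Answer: -2039/2 ≈ -1019.5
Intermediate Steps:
C(L) = 2*L/(3 + L) (C(L) = (2*L)/(3 + L) = 2*L/(3 + L))
C(1) - 30*34 = 2*1/(3 + 1) - 30*34 = 2*1/4 - 1020 = 2*1*(¼) - 1020 = ½ - 1020 = -2039/2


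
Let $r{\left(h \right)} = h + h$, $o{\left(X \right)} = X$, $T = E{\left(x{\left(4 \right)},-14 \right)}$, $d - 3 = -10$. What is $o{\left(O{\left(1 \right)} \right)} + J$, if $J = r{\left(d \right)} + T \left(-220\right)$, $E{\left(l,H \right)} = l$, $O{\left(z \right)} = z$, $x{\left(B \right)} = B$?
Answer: $-893$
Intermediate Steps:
$d = -7$ ($d = 3 - 10 = -7$)
$T = 4$
$r{\left(h \right)} = 2 h$
$J = -894$ ($J = 2 \left(-7\right) + 4 \left(-220\right) = -14 - 880 = -894$)
$o{\left(O{\left(1 \right)} \right)} + J = 1 - 894 = -893$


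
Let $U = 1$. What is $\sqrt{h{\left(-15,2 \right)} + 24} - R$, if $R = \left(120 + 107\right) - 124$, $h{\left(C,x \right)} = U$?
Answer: $-98$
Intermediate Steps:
$h{\left(C,x \right)} = 1$
$R = 103$ ($R = 227 - 124 = 103$)
$\sqrt{h{\left(-15,2 \right)} + 24} - R = \sqrt{1 + 24} - 103 = \sqrt{25} - 103 = 5 - 103 = -98$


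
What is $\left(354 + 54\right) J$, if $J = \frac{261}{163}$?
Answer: $\frac{106488}{163} \approx 653.3$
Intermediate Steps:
$J = \frac{261}{163}$ ($J = 261 \cdot \frac{1}{163} = \frac{261}{163} \approx 1.6012$)
$\left(354 + 54\right) J = \left(354 + 54\right) \frac{261}{163} = 408 \cdot \frac{261}{163} = \frac{106488}{163}$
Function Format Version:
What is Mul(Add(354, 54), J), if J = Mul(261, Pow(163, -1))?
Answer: Rational(106488, 163) ≈ 653.30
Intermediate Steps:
J = Rational(261, 163) (J = Mul(261, Rational(1, 163)) = Rational(261, 163) ≈ 1.6012)
Mul(Add(354, 54), J) = Mul(Add(354, 54), Rational(261, 163)) = Mul(408, Rational(261, 163)) = Rational(106488, 163)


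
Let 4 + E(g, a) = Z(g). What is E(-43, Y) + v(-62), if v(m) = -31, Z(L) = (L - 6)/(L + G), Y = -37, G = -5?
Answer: -1631/48 ≈ -33.979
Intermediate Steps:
Z(L) = (-6 + L)/(-5 + L) (Z(L) = (L - 6)/(L - 5) = (-6 + L)/(-5 + L))
E(g, a) = -4 + (-6 + g)/(-5 + g)
E(-43, Y) + v(-62) = (14 - 3*(-43))/(-5 - 43) - 31 = (14 + 129)/(-48) - 31 = -1/48*143 - 31 = -143/48 - 31 = -1631/48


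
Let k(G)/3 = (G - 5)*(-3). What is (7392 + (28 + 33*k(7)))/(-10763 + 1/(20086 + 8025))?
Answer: -95942843/151279346 ≈ -0.63421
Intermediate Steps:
k(G) = 45 - 9*G (k(G) = 3*((G - 5)*(-3)) = 3*((-5 + G)*(-3)) = 3*(15 - 3*G) = 45 - 9*G)
(7392 + (28 + 33*k(7)))/(-10763 + 1/(20086 + 8025)) = (7392 + (28 + 33*(45 - 9*7)))/(-10763 + 1/(20086 + 8025)) = (7392 + (28 + 33*(45 - 63)))/(-10763 + 1/28111) = (7392 + (28 + 33*(-18)))/(-10763 + 1/28111) = (7392 + (28 - 594))/(-302558692/28111) = (7392 - 566)*(-28111/302558692) = 6826*(-28111/302558692) = -95942843/151279346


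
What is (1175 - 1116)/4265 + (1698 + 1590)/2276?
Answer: 3539401/2426785 ≈ 1.4585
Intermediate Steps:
(1175 - 1116)/4265 + (1698 + 1590)/2276 = 59*(1/4265) + 3288*(1/2276) = 59/4265 + 822/569 = 3539401/2426785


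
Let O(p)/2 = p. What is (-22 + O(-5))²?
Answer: 1024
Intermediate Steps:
O(p) = 2*p
(-22 + O(-5))² = (-22 + 2*(-5))² = (-22 - 10)² = (-32)² = 1024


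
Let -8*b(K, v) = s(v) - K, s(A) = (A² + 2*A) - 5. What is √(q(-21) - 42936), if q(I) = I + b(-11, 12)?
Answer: I*√171915/2 ≈ 207.31*I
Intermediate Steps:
s(A) = -5 + A² + 2*A
b(K, v) = 5/8 - v/4 - v²/8 + K/8 (b(K, v) = -((-5 + v² + 2*v) - K)/8 = -(-5 + v² - K + 2*v)/8 = 5/8 - v/4 - v²/8 + K/8)
q(I) = -87/4 + I (q(I) = I + (5/8 - ¼*12 - ⅛*12² + (⅛)*(-11)) = I + (5/8 - 3 - ⅛*144 - 11/8) = I + (5/8 - 3 - 18 - 11/8) = I - 87/4 = -87/4 + I)
√(q(-21) - 42936) = √((-87/4 - 21) - 42936) = √(-171/4 - 42936) = √(-171915/4) = I*√171915/2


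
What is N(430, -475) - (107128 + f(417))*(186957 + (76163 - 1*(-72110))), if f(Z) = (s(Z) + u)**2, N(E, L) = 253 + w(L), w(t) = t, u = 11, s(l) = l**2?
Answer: -10137796740819662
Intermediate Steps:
N(E, L) = 253 + L
f(Z) = (11 + Z**2)**2 (f(Z) = (Z**2 + 11)**2 = (11 + Z**2)**2)
N(430, -475) - (107128 + f(417))*(186957 + (76163 - 1*(-72110))) = (253 - 475) - (107128 + (11 + 417**2)**2)*(186957 + (76163 - 1*(-72110))) = -222 - (107128 + (11 + 173889)**2)*(186957 + (76163 + 72110)) = -222 - (107128 + 173900**2)*(186957 + 148273) = -222 - (107128 + 30241210000)*335230 = -222 - 30241317128*335230 = -222 - 1*10137796740819440 = -222 - 10137796740819440 = -10137796740819662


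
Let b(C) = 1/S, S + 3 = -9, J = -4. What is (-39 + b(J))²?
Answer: 219961/144 ≈ 1527.5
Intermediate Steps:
S = -12 (S = -3 - 9 = -12)
b(C) = -1/12 (b(C) = 1/(-12) = -1/12)
(-39 + b(J))² = (-39 - 1/12)² = (-469/12)² = 219961/144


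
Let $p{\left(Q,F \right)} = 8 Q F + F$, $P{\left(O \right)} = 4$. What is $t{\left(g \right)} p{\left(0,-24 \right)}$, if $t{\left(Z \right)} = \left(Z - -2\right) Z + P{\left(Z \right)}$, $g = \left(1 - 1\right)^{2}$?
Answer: $-96$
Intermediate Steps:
$p{\left(Q,F \right)} = F + 8 F Q$ ($p{\left(Q,F \right)} = 8 F Q + F = F + 8 F Q$)
$g = 0$ ($g = 0^{2} = 0$)
$t{\left(Z \right)} = 4 + Z \left(2 + Z\right)$ ($t{\left(Z \right)} = \left(Z - -2\right) Z + 4 = \left(Z + 2\right) Z + 4 = \left(2 + Z\right) Z + 4 = Z \left(2 + Z\right) + 4 = 4 + Z \left(2 + Z\right)$)
$t{\left(g \right)} p{\left(0,-24 \right)} = \left(4 + 0^{2} + 2 \cdot 0\right) \left(- 24 \left(1 + 8 \cdot 0\right)\right) = \left(4 + 0 + 0\right) \left(- 24 \left(1 + 0\right)\right) = 4 \left(\left(-24\right) 1\right) = 4 \left(-24\right) = -96$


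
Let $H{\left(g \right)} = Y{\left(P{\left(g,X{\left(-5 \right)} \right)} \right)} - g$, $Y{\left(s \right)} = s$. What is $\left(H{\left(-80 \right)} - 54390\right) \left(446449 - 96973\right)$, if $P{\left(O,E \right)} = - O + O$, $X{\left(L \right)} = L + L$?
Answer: $-18980041560$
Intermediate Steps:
$X{\left(L \right)} = 2 L$
$P{\left(O,E \right)} = 0$
$H{\left(g \right)} = - g$ ($H{\left(g \right)} = 0 - g = - g$)
$\left(H{\left(-80 \right)} - 54390\right) \left(446449 - 96973\right) = \left(\left(-1\right) \left(-80\right) - 54390\right) \left(446449 - 96973\right) = \left(80 - 54390\right) 349476 = \left(-54310\right) 349476 = -18980041560$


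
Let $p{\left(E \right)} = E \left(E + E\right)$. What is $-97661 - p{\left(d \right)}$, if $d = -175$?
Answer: $-158911$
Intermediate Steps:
$p{\left(E \right)} = 2 E^{2}$ ($p{\left(E \right)} = E 2 E = 2 E^{2}$)
$-97661 - p{\left(d \right)} = -97661 - 2 \left(-175\right)^{2} = -97661 - 2 \cdot 30625 = -97661 - 61250 = -158911$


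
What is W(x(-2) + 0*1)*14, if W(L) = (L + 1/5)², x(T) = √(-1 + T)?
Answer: -1036/25 + 28*I*√3/5 ≈ -41.44 + 9.6995*I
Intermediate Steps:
W(L) = (⅕ + L)² (W(L) = (L + 1*(⅕))² = (L + ⅕)² = (⅕ + L)²)
W(x(-2) + 0*1)*14 = ((1 + 5*(√(-1 - 2) + 0*1))²/25)*14 = ((1 + 5*(√(-3) + 0))²/25)*14 = ((1 + 5*(I*√3 + 0))²/25)*14 = ((1 + 5*(I*√3))²/25)*14 = ((1 + 5*I*√3)²/25)*14 = 14*(1 + 5*I*√3)²/25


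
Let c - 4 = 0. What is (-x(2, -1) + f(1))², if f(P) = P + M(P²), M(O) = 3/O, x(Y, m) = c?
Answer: 0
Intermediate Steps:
c = 4 (c = 4 + 0 = 4)
x(Y, m) = 4
f(P) = P + 3/P² (f(P) = P + 3/(P²) = P + 3/P²)
(-x(2, -1) + f(1))² = (-1*4 + (1 + 3/1²))² = (-4 + (1 + 3*1))² = (-4 + (1 + 3))² = (-4 + 4)² = 0² = 0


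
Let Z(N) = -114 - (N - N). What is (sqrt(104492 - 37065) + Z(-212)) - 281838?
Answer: -281952 + sqrt(67427) ≈ -2.8169e+5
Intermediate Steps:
Z(N) = -114 (Z(N) = -114 - 1*0 = -114 + 0 = -114)
(sqrt(104492 - 37065) + Z(-212)) - 281838 = (sqrt(104492 - 37065) - 114) - 281838 = (sqrt(67427) - 114) - 281838 = (-114 + sqrt(67427)) - 281838 = -281952 + sqrt(67427)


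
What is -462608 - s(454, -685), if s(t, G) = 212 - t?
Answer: -462366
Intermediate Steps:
-462608 - s(454, -685) = -462608 - (212 - 1*454) = -462608 - (212 - 454) = -462608 - 1*(-242) = -462608 + 242 = -462366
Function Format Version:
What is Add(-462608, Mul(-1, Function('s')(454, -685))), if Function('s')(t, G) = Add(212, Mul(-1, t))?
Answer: -462366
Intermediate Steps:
Add(-462608, Mul(-1, Function('s')(454, -685))) = Add(-462608, Mul(-1, Add(212, Mul(-1, 454)))) = Add(-462608, Mul(-1, Add(212, -454))) = Add(-462608, Mul(-1, -242)) = Add(-462608, 242) = -462366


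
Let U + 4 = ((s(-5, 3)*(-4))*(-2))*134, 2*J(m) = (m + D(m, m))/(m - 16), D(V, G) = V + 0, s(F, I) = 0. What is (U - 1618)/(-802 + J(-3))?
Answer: 30818/15235 ≈ 2.0228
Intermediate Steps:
D(V, G) = V
J(m) = m/(-16 + m) (J(m) = ((m + m)/(m - 16))/2 = ((2*m)/(-16 + m))/2 = (2*m/(-16 + m))/2 = m/(-16 + m))
U = -4 (U = -4 + ((0*(-4))*(-2))*134 = -4 + (0*(-2))*134 = -4 + 0*134 = -4 + 0 = -4)
(U - 1618)/(-802 + J(-3)) = (-4 - 1618)/(-802 - 3/(-16 - 3)) = -1622/(-802 - 3/(-19)) = -1622/(-802 - 3*(-1/19)) = -1622/(-802 + 3/19) = -1622/(-15235/19) = -1622*(-19/15235) = 30818/15235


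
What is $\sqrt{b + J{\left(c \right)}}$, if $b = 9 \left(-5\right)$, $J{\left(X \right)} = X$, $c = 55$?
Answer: $\sqrt{10} \approx 3.1623$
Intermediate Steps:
$b = -45$
$\sqrt{b + J{\left(c \right)}} = \sqrt{-45 + 55} = \sqrt{10}$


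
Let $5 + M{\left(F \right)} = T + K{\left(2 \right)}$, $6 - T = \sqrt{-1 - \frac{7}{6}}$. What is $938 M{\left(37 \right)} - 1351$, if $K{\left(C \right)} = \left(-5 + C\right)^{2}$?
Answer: $8029 - \frac{469 i \sqrt{78}}{3} \approx 8029.0 - 1380.7 i$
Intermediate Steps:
$T = 6 - \frac{i \sqrt{78}}{6}$ ($T = 6 - \sqrt{-1 - \frac{7}{6}} = 6 - \sqrt{- \frac{13}{6}} = 6 - \frac{i \sqrt{78}}{6} \approx 6.0 - 1.472 i$)
$M{\left(F \right)} = 10 - \frac{i \sqrt{78}}{6}$ ($M{\left(F \right)} = -5 + \left(\left(6 - \frac{i \sqrt{78}}{6}\right) + \left(-5 + 2\right)^{2}\right) = -5 + \left(\left(6 - \frac{i \sqrt{78}}{6}\right) + \left(-3\right)^{2}\right) = -5 + \left(\left(6 - \frac{i \sqrt{78}}{6}\right) + 9\right) = -5 + \left(15 - \frac{i \sqrt{78}}{6}\right) = 10 - \frac{i \sqrt{78}}{6}$)
$938 M{\left(37 \right)} - 1351 = 938 \left(10 - \frac{i \sqrt{78}}{6}\right) - 1351 = \left(9380 - \frac{469 i \sqrt{78}}{3}\right) - 1351 = 8029 - \frac{469 i \sqrt{78}}{3}$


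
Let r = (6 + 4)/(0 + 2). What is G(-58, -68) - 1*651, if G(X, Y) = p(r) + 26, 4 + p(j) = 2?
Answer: -627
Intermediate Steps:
r = 5 (r = 10/2 = 10*(1/2) = 5)
p(j) = -2 (p(j) = -4 + 2 = -2)
G(X, Y) = 24 (G(X, Y) = -2 + 26 = 24)
G(-58, -68) - 1*651 = 24 - 1*651 = 24 - 651 = -627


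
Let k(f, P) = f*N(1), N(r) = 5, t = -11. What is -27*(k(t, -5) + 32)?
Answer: 621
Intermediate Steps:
k(f, P) = 5*f (k(f, P) = f*5 = 5*f)
-27*(k(t, -5) + 32) = -27*(5*(-11) + 32) = -27*(-55 + 32) = -27*(-23) = 621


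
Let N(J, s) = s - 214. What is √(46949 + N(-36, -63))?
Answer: 4*√2917 ≈ 216.04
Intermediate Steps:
N(J, s) = -214 + s
√(46949 + N(-36, -63)) = √(46949 + (-214 - 63)) = √(46949 - 277) = √46672 = 4*√2917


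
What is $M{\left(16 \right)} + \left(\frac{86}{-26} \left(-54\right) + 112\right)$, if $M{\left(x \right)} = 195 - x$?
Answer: $\frac{6105}{13} \approx 469.62$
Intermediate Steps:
$M{\left(16 \right)} + \left(\frac{86}{-26} \left(-54\right) + 112\right) = \left(195 - 16\right) + \left(\frac{86}{-26} \left(-54\right) + 112\right) = \left(195 - 16\right) + \left(86 \left(- \frac{1}{26}\right) \left(-54\right) + 112\right) = 179 + \left(\left(- \frac{43}{13}\right) \left(-54\right) + 112\right) = 179 + \left(\frac{2322}{13} + 112\right) = 179 + \frac{3778}{13} = \frac{6105}{13}$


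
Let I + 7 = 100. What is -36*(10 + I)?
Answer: -3708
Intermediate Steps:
I = 93 (I = -7 + 100 = 93)
-36*(10 + I) = -36*(10 + 93) = -36*103 = -3708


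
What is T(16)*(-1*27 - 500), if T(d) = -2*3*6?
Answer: 18972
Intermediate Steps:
T(d) = -36 (T(d) = -6*6 = -36)
T(16)*(-1*27 - 500) = -36*(-1*27 - 500) = -36*(-27 - 500) = -36*(-527) = 18972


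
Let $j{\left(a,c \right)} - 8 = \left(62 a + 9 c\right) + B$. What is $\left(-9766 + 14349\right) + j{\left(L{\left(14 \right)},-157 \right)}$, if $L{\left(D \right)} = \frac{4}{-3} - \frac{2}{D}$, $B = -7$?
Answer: $\frac{64669}{21} \approx 3079.5$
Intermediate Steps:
$L{\left(D \right)} = - \frac{4}{3} - \frac{2}{D}$ ($L{\left(D \right)} = 4 \left(- \frac{1}{3}\right) - \frac{2}{D} = - \frac{4}{3} - \frac{2}{D}$)
$j{\left(a,c \right)} = 1 + 9 c + 62 a$ ($j{\left(a,c \right)} = 8 - \left(7 - 62 a - 9 c\right) = 8 + \left(-7 + 9 c + 62 a\right) = 1 + 9 c + 62 a$)
$\left(-9766 + 14349\right) + j{\left(L{\left(14 \right)},-157 \right)} = \left(-9766 + 14349\right) + \left(1 + 9 \left(-157\right) + 62 \left(- \frac{4}{3} - \frac{2}{14}\right)\right) = 4583 + \left(1 - 1413 + 62 \left(- \frac{4}{3} - \frac{1}{7}\right)\right) = 4583 + \left(1 - 1413 + 62 \left(- \frac{31}{21}\right)\right) = 4583 - \frac{31574}{21} = \frac{64669}{21}$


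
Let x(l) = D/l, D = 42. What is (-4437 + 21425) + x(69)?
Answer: 390738/23 ≈ 16989.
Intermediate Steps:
x(l) = 42/l
(-4437 + 21425) + x(69) = (-4437 + 21425) + 42/69 = 16988 + 42*(1/69) = 16988 + 14/23 = 390738/23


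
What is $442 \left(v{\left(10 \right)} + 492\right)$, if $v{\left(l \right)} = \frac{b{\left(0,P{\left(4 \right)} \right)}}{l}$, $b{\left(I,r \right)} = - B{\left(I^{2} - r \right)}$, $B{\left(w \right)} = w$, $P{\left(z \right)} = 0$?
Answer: $217464$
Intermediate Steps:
$b{\left(I,r \right)} = r - I^{2}$ ($b{\left(I,r \right)} = - (I^{2} - r) = r - I^{2}$)
$v{\left(l \right)} = 0$ ($v{\left(l \right)} = \frac{0 - 0^{2}}{l} = \frac{0 - 0}{l} = \frac{0 + 0}{l} = \frac{0}{l} = 0$)
$442 \left(v{\left(10 \right)} + 492\right) = 442 \left(0 + 492\right) = 442 \cdot 492 = 217464$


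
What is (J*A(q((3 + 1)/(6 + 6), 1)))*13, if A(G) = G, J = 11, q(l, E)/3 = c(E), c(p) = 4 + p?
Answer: 2145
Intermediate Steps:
q(l, E) = 12 + 3*E (q(l, E) = 3*(4 + E) = 12 + 3*E)
(J*A(q((3 + 1)/(6 + 6), 1)))*13 = (11*(12 + 3*1))*13 = (11*(12 + 3))*13 = (11*15)*13 = 165*13 = 2145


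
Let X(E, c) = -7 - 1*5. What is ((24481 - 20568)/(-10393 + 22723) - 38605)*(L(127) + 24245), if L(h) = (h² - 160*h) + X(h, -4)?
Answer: -4769953280477/6165 ≈ -7.7371e+8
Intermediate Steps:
X(E, c) = -12 (X(E, c) = -7 - 5 = -12)
L(h) = -12 + h² - 160*h (L(h) = (h² - 160*h) - 12 = -12 + h² - 160*h)
((24481 - 20568)/(-10393 + 22723) - 38605)*(L(127) + 24245) = ((24481 - 20568)/(-10393 + 22723) - 38605)*((-12 + 127² - 160*127) + 24245) = (3913/12330 - 38605)*((-12 + 16129 - 20320) + 24245) = (3913*(1/12330) - 38605)*(-4203 + 24245) = (3913/12330 - 38605)*20042 = -475995737/12330*20042 = -4769953280477/6165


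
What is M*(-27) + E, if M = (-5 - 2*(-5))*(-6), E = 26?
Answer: 836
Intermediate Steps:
M = -30 (M = (-5 + 10)*(-6) = 5*(-6) = -30)
M*(-27) + E = -30*(-27) + 26 = 810 + 26 = 836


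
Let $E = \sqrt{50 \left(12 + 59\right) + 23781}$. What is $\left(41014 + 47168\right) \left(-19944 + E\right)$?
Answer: $-1758701808 + 88182 \sqrt{27331} \approx -1.7441 \cdot 10^{9}$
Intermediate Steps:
$E = \sqrt{27331}$ ($E = \sqrt{50 \cdot 71 + 23781} = \sqrt{3550 + 23781} = \sqrt{27331} \approx 165.32$)
$\left(41014 + 47168\right) \left(-19944 + E\right) = \left(41014 + 47168\right) \left(-19944 + \sqrt{27331}\right) = 88182 \left(-19944 + \sqrt{27331}\right) = -1758701808 + 88182 \sqrt{27331}$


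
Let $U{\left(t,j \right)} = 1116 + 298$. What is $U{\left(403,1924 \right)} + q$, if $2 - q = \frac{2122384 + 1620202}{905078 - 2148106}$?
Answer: $\frac{881935117}{621514} \approx 1419.0$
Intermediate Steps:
$U{\left(t,j \right)} = 1414$
$q = \frac{3114321}{621514}$ ($q = 2 - \frac{2122384 + 1620202}{905078 - 2148106} = 2 - \frac{3742586}{-1243028} = 2 - 3742586 \left(- \frac{1}{1243028}\right) = 2 - - \frac{1871293}{621514} = 2 + \frac{1871293}{621514} = \frac{3114321}{621514} \approx 5.0109$)
$U{\left(403,1924 \right)} + q = 1414 + \frac{3114321}{621514} = \frac{881935117}{621514}$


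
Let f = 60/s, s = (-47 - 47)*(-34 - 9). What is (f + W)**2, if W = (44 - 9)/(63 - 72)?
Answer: 4965316225/330839721 ≈ 15.008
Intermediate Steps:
s = 4042 (s = -94*(-43) = 4042)
W = -35/9 (W = 35/(-9) = 35*(-1/9) = -35/9 ≈ -3.8889)
f = 30/2021 (f = 60/4042 = 60*(1/4042) = 30/2021 ≈ 0.014844)
(f + W)**2 = (30/2021 - 35/9)**2 = (-70465/18189)**2 = 4965316225/330839721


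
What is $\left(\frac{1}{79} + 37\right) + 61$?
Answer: $\frac{7743}{79} \approx 98.013$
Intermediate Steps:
$\left(\frac{1}{79} + 37\right) + 61 = \frac{2924}{79} + 61 = \frac{7743}{79}$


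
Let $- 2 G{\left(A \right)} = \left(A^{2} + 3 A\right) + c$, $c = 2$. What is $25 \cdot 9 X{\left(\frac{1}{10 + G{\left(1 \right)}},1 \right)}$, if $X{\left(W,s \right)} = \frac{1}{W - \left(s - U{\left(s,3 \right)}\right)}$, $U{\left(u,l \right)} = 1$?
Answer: $1575$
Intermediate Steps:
$G{\left(A \right)} = -1 - \frac{3 A}{2} - \frac{A^{2}}{2}$ ($G{\left(A \right)} = - \frac{\left(A^{2} + 3 A\right) + 2}{2} = - \frac{2 + A^{2} + 3 A}{2} = -1 - \frac{3 A}{2} - \frac{A^{2}}{2}$)
$X{\left(W,s \right)} = \frac{1}{1 + W - s}$ ($X{\left(W,s \right)} = \frac{1}{W - \left(-1 + s\right)} = \frac{1}{1 + W - s}$)
$25 \cdot 9 X{\left(\frac{1}{10 + G{\left(1 \right)}},1 \right)} = \frac{25 \cdot 9}{1 + \frac{1}{10 - \left(\frac{5}{2} + \frac{1}{2}\right)} - 1} = \frac{225}{1 + \frac{1}{10 - 3} - 1} = \frac{225}{1 + \frac{1}{7} - 1} = 225 \frac{1}{\frac{1}{7}} = 225 \cdot 7 = 1575$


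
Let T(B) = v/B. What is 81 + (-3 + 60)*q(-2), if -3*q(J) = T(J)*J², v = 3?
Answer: 195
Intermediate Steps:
T(B) = 3/B
q(J) = -J (q(J) = -3/J*J²/3 = -J)
81 + (-3 + 60)*q(-2) = 81 + (-3 + 60)*(-1*(-2)) = 81 + 57*2 = 81 + 114 = 195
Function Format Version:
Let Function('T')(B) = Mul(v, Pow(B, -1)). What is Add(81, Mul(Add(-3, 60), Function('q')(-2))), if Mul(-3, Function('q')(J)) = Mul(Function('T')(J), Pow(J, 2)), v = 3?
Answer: 195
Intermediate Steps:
Function('T')(B) = Mul(3, Pow(B, -1))
Function('q')(J) = Mul(-1, J) (Function('q')(J) = Mul(Rational(-1, 3), Mul(Mul(3, Pow(J, -1)), Pow(J, 2))) = Mul(Rational(-1, 3), Mul(3, J)) = Mul(-1, J))
Add(81, Mul(Add(-3, 60), Function('q')(-2))) = Add(81, Mul(Add(-3, 60), Mul(-1, -2))) = Add(81, Mul(57, 2)) = Add(81, 114) = 195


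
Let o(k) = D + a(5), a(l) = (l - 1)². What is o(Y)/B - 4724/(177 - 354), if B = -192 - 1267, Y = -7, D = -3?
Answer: 6890015/258243 ≈ 26.680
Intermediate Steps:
a(l) = (-1 + l)²
B = -1459
o(k) = 13 (o(k) = -3 + (-1 + 5)² = -3 + 4² = -3 + 16 = 13)
o(Y)/B - 4724/(177 - 354) = 13/(-1459) - 4724/(177 - 354) = 13*(-1/1459) - 4724/(-177) = -13/1459 - 4724*(-1/177) = -13/1459 + 4724/177 = 6890015/258243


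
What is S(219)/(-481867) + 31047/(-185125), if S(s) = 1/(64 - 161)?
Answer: -1451170715528/8652945952375 ≈ -0.16771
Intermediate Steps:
S(s) = -1/97 (S(s) = 1/(-97) = -1/97)
S(219)/(-481867) + 31047/(-185125) = -1/97/(-481867) + 31047/(-185125) = -1/97*(-1/481867) + 31047*(-1/185125) = 1/46741099 - 31047/185125 = -1451170715528/8652945952375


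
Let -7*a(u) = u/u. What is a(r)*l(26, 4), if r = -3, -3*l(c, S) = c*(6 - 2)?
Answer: 104/21 ≈ 4.9524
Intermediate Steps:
l(c, S) = -4*c/3 (l(c, S) = -c*(6 - 2)/3 = -c*4/3 = -4*c/3)
a(u) = -1/7 (a(u) = -u/(7*u) = -1/7*1 = -1/7)
a(r)*l(26, 4) = -(-4)*26/21 = -1/7*(-104/3) = 104/21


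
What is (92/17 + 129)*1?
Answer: 2285/17 ≈ 134.41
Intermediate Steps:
(92/17 + 129)*1 = (2285/17)*1 = 2285/17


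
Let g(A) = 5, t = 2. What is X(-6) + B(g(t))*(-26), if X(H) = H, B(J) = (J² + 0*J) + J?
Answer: -786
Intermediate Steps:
B(J) = J + J² (B(J) = (J² + 0) + J = J² + J = J + J²)
X(-6) + B(g(t))*(-26) = -6 + (5*(1 + 5))*(-26) = -6 + (5*6)*(-26) = -6 + 30*(-26) = -6 - 780 = -786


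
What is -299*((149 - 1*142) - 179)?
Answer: 51428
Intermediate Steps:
-299*((149 - 1*142) - 179) = -299*((149 - 142) - 179) = -299*(7 - 179) = -299*(-172) = 51428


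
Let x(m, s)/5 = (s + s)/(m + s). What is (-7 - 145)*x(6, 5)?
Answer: -7600/11 ≈ -690.91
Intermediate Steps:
x(m, s) = 10*s/(m + s) (x(m, s) = 5*((s + s)/(m + s)) = 5*((2*s)/(m + s)) = 5*(2*s/(m + s)) = 10*s/(m + s))
(-7 - 145)*x(6, 5) = (-7 - 145)*(10*5/(6 + 5)) = -1520*5/11 = -152*50/11 = -7600/11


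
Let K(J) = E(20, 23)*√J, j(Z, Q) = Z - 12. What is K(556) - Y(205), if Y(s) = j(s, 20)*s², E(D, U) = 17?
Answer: -8110825 + 34*√139 ≈ -8.1104e+6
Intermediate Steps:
j(Z, Q) = -12 + Z
K(J) = 17*√J
Y(s) = s²*(-12 + s) (Y(s) = (-12 + s)*s² = s²*(-12 + s))
K(556) - Y(205) = 17*√556 - 205²*(-12 + 205) = 17*(2*√139) - 42025*193 = 34*√139 - 1*8110825 = 34*√139 - 8110825 = -8110825 + 34*√139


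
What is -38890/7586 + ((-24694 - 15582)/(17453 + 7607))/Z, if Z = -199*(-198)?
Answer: -4800105082567/936315439290 ≈ -5.1266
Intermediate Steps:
Z = 39402
-38890/7586 + ((-24694 - 15582)/(17453 + 7607))/Z = -38890/7586 + ((-24694 - 15582)/(17453 + 7607))/39402 = -38890*1/7586 - 40276/25060*(1/39402) = -19445/3793 - 40276*1/25060*(1/39402) = -19445/3793 - 10069/6265*1/39402 = -19445/3793 - 10069/246853530 = -4800105082567/936315439290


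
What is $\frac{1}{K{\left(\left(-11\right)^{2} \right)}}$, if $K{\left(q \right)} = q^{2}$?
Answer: $\frac{1}{14641} \approx 6.8301 \cdot 10^{-5}$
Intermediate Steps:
$\frac{1}{K{\left(\left(-11\right)^{2} \right)}} = \frac{1}{\left(\left(-11\right)^{2}\right)^{2}} = \frac{1}{121^{2}} = \frac{1}{14641}$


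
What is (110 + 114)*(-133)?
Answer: -29792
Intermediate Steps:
(110 + 114)*(-133) = 224*(-133) = -29792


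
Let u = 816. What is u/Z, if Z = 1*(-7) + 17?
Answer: 408/5 ≈ 81.600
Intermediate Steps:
Z = 10 (Z = -7 + 17 = 10)
u/Z = 816/10 = 816*(⅒) = 408/5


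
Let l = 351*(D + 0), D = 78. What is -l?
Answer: -27378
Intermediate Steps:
l = 27378 (l = 351*(78 + 0) = 351*78 = 27378)
-l = -1*27378 = -27378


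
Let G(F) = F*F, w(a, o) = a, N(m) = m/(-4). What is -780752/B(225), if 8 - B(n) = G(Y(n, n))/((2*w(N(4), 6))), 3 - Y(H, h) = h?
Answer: -390376/12325 ≈ -31.674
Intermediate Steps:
N(m) = -m/4 (N(m) = m*(-1/4) = -m/4)
Y(H, h) = 3 - h
G(F) = F**2
B(n) = 8 + (3 - n)**2/2 (B(n) = 8 - (3 - n)**2/(2*(-1/4*4)) = 8 - (3 - n)**2/(2*(-1)) = 8 - (3 - n)**2/(-2) = 8 - (3 - n)**2*(-1)/2 = 8 - (-1)*(3 - n)**2/2 = 8 + (3 - n)**2/2)
-780752/B(225) = -780752/(8 + (-3 + 225)**2/2) = -780752/(8 + (1/2)*222**2) = -780752/(8 + (1/2)*49284) = -780752/(8 + 24642) = -780752/24650 = -780752*1/24650 = -390376/12325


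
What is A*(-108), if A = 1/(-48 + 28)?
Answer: 27/5 ≈ 5.4000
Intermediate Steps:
A = -1/20 (A = 1/(-20) = -1/20 ≈ -0.050000)
A*(-108) = -1/20*(-108) = 27/5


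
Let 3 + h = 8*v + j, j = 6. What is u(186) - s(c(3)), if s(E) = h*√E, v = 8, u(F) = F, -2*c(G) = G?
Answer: 186 - 67*I*√6/2 ≈ 186.0 - 82.058*I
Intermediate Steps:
c(G) = -G/2
h = 67 (h = -3 + (8*8 + 6) = -3 + (64 + 6) = -3 + 70 = 67)
s(E) = 67*√E
u(186) - s(c(3)) = 186 - 67*√(-½*3) = 186 - 67*√(-3/2) = 186 - 67*I*√6/2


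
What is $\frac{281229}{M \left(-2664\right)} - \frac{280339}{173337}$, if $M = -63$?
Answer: $\frac{188615125}{3232388376} \approx 0.058352$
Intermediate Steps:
$\frac{281229}{M \left(-2664\right)} - \frac{280339}{173337} = \frac{281229}{\left(-63\right) \left(-2664\right)} - \frac{280339}{173337} = \frac{281229}{167832} - \frac{280339}{173337} = 281229 \cdot \frac{1}{167832} - \frac{280339}{173337} = \frac{93743}{55944} - \frac{280339}{173337} = \frac{188615125}{3232388376}$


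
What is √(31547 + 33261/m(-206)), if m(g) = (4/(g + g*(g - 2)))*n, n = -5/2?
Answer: I*√3545000230/5 ≈ 11908.0*I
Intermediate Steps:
n = -5/2 (n = -5*½ = -5/2 ≈ -2.5000)
m(g) = -10/(g + g*(-2 + g)) (m(g) = (4/(g + g*(g - 2)))*(-5/2) = (4/(g + g*(-2 + g)))*(-5/2) = -10/(g + g*(-2 + g)))
√(31547 + 33261/m(-206)) = √(31547 + 33261/((-10/(-206*(-1 - 206))))) = √(31547 + 33261/((-10*(-1/206)/(-207)))) = √(31547 + 33261/((-10*(-1/206)*(-1/207)))) = √(31547 + 33261/(-5/21321)) = √(31547 + 33261*(-21321/5)) = √(31547 - 709157781/5) = √(-709000046/5) = I*√3545000230/5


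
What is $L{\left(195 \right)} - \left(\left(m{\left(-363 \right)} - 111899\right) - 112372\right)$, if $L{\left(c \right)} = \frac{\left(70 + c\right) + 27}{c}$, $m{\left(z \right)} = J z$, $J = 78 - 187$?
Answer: $\frac{36017572}{195} \approx 1.8471 \cdot 10^{5}$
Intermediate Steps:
$J = -109$
$m{\left(z \right)} = - 109 z$
$L{\left(c \right)} = \frac{97 + c}{c}$
$L{\left(195 \right)} - \left(\left(m{\left(-363 \right)} - 111899\right) - 112372\right) = \frac{97 + 195}{195} - \left(\left(\left(-109\right) \left(-363\right) - 111899\right) - 112372\right) = \frac{1}{195} \cdot 292 - \left(\left(39567 - 111899\right) - 112372\right) = \frac{292}{195} - \left(-72332 - 112372\right) = \frac{292}{195} - -184704 = \frac{292}{195} + 184704 = \frac{36017572}{195}$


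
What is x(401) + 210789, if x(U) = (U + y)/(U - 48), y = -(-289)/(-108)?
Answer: 8036162855/38124 ≈ 2.1079e+5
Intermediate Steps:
y = -289/108 (y = -(-289)*(-1)/108 = -1*289/108 = -289/108 ≈ -2.6759)
x(U) = (-289/108 + U)/(-48 + U) (x(U) = (U - 289/108)/(U - 48) = (-289/108 + U)/(-48 + U))
x(401) + 210789 = (-289/108 + 401)/(-48 + 401) + 210789 = (43019/108)/353 + 210789 = (1/353)*(43019/108) + 210789 = 43019/38124 + 210789 = 8036162855/38124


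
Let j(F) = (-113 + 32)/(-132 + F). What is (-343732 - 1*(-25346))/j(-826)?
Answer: -305013788/81 ≈ -3.7656e+6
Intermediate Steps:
j(F) = -81/(-132 + F)
(-343732 - 1*(-25346))/j(-826) = (-343732 - 1*(-25346))/((-81/(-132 - 826))) = (-343732 + 25346)/((-81/(-958))) = -318386/((-81*(-1/958))) = -318386/81/958 = -318386*958/81 = -305013788/81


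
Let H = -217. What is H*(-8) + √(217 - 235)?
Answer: 1736 + 3*I*√2 ≈ 1736.0 + 4.2426*I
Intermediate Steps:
H*(-8) + √(217 - 235) = -217*(-8) + √(217 - 235) = 1736 + √(-18) = 1736 + 3*I*√2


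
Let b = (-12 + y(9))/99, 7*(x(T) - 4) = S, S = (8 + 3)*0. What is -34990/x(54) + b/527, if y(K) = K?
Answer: -304255547/34782 ≈ -8747.5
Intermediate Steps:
S = 0 (S = 11*0 = 0)
x(T) = 4 (x(T) = 4 + (⅐)*0 = 4 + 0 = 4)
b = -1/33 (b = (-12 + 9)/99 = (1/99)*(-3) = -1/33 ≈ -0.030303)
-34990/x(54) + b/527 = -34990/4 - 1/33/527 = -34990*¼ - 1/33*1/527 = -17495/2 - 1/17391 = -304255547/34782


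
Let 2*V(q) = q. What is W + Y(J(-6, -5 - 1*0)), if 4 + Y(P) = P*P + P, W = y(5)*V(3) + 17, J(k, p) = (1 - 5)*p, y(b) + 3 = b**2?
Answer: 466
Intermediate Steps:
V(q) = q/2
y(b) = -3 + b**2
J(k, p) = -4*p
W = 50 (W = (-3 + 5**2)*((1/2)*3) + 17 = (-3 + 25)*(3/2) + 17 = 22*(3/2) + 17 = 33 + 17 = 50)
Y(P) = -4 + P + P**2 (Y(P) = -4 + (P*P + P) = -4 + (P**2 + P) = -4 + (P + P**2) = -4 + P + P**2)
W + Y(J(-6, -5 - 1*0)) = 50 + (-4 - 4*(-5 - 1*0) + (-4*(-5 - 1*0))**2) = 50 + (-4 - 4*(-5 + 0) + (-4*(-5 + 0))**2) = 50 + (-4 - 4*(-5) + (-4*(-5))**2) = 50 + (-4 + 20 + 20**2) = 50 + (-4 + 20 + 400) = 50 + 416 = 466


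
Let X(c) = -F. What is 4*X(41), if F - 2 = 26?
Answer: -112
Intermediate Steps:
F = 28 (F = 2 + 26 = 28)
X(c) = -28 (X(c) = -1*28 = -28)
4*X(41) = 4*(-28) = -112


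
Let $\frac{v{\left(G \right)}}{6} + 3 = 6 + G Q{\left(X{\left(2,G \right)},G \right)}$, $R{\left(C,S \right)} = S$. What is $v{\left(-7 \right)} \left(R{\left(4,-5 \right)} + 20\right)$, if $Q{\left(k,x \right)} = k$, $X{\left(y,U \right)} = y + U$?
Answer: $3420$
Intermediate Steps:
$X{\left(y,U \right)} = U + y$
$v{\left(G \right)} = 18 + 6 G \left(2 + G\right)$ ($v{\left(G \right)} = -18 + 6 \left(6 + G \left(G + 2\right)\right) = -18 + 6 \left(6 + G \left(2 + G\right)\right) = -18 + \left(36 + 6 G \left(2 + G\right)\right) = 18 + 6 G \left(2 + G\right)$)
$v{\left(-7 \right)} \left(R{\left(4,-5 \right)} + 20\right) = \left(18 + 6 \left(-7\right) \left(2 - 7\right)\right) \left(-5 + 20\right) = \left(18 + 6 \left(-7\right) \left(-5\right)\right) 15 = \left(18 + 210\right) 15 = 228 \cdot 15 = 3420$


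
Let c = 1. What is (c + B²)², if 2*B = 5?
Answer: 841/16 ≈ 52.563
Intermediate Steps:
B = 5/2 (B = (½)*5 = 5/2 ≈ 2.5000)
(c + B²)² = (1 + (5/2)²)² = (1 + 25/4)² = (29/4)² = 841/16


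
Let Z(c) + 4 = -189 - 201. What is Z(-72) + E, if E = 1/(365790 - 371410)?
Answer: -2214281/5620 ≈ -394.00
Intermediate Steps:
Z(c) = -394 (Z(c) = -4 + (-189 - 201) = -4 - 390 = -394)
E = -1/5620 (E = 1/(-5620) = -1/5620 ≈ -0.00017794)
Z(-72) + E = -394 - 1/5620 = -2214281/5620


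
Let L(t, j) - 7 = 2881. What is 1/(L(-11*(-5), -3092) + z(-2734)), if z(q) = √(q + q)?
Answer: 722/2086503 - I*√1367/4173006 ≈ 0.00034603 - 8.86e-6*I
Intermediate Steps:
L(t, j) = 2888 (L(t, j) = 7 + 2881 = 2888)
z(q) = √2*√q (z(q) = √(2*q) = √2*√q)
1/(L(-11*(-5), -3092) + z(-2734)) = 1/(2888 + √2*√(-2734)) = 1/(2888 + √2*(I*√2734)) = 1/(2888 + 2*I*√1367)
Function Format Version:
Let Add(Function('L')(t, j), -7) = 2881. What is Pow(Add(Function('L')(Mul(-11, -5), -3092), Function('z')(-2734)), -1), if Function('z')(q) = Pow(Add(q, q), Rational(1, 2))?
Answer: Add(Rational(722, 2086503), Mul(Rational(-1, 4173006), I, Pow(1367, Rational(1, 2)))) ≈ Add(0.00034603, Mul(-8.8600e-6, I))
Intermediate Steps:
Function('L')(t, j) = 2888 (Function('L')(t, j) = Add(7, 2881) = 2888)
Function('z')(q) = Mul(Pow(2, Rational(1, 2)), Pow(q, Rational(1, 2))) (Function('z')(q) = Pow(Mul(2, q), Rational(1, 2)) = Mul(Pow(2, Rational(1, 2)), Pow(q, Rational(1, 2))))
Pow(Add(Function('L')(Mul(-11, -5), -3092), Function('z')(-2734)), -1) = Pow(Add(2888, Mul(Pow(2, Rational(1, 2)), Pow(-2734, Rational(1, 2)))), -1) = Pow(Add(2888, Mul(Pow(2, Rational(1, 2)), Mul(I, Pow(2734, Rational(1, 2))))), -1) = Pow(Add(2888, Mul(2, I, Pow(1367, Rational(1, 2)))), -1)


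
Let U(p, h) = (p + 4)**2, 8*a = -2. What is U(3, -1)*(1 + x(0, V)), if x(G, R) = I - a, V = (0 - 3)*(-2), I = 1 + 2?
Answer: 833/4 ≈ 208.25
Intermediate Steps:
I = 3
a = -1/4 (a = (1/8)*(-2) = -1/4 ≈ -0.25000)
V = 6 (V = -3*(-2) = 6)
U(p, h) = (4 + p)**2
x(G, R) = 13/4 (x(G, R) = 3 - 1*(-1/4) = 3 + 1/4 = 13/4)
U(3, -1)*(1 + x(0, V)) = (4 + 3)**2*(1 + 13/4) = 7**2*(17/4) = 49*(17/4) = 833/4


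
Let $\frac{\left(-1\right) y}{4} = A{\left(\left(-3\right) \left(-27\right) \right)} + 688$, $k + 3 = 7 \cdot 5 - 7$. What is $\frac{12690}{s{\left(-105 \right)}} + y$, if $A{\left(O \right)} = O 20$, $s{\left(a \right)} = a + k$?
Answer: $- \frac{75125}{8} \approx -9390.6$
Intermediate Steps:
$k = 25$ ($k = -3 + \left(7 \cdot 5 - 7\right) = -3 + \left(35 - 7\right) = -3 + 28 = 25$)
$s{\left(a \right)} = 25 + a$ ($s{\left(a \right)} = a + 25 = 25 + a$)
$A{\left(O \right)} = 20 O$
$y = -9232$ ($y = - 4 \left(20 \left(\left(-3\right) \left(-27\right)\right) + 688\right) = - 4 \left(20 \cdot 81 + 688\right) = - 4 \left(1620 + 688\right) = \left(-4\right) 2308 = -9232$)
$\frac{12690}{s{\left(-105 \right)}} + y = \frac{12690}{25 - 105} - 9232 = \frac{12690}{-80} - 9232 = 12690 \left(- \frac{1}{80}\right) - 9232 = - \frac{1269}{8} - 9232 = - \frac{75125}{8}$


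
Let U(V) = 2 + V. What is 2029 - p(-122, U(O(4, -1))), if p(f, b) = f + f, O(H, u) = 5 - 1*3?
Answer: 2273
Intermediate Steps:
O(H, u) = 2 (O(H, u) = 5 - 3 = 2)
p(f, b) = 2*f
2029 - p(-122, U(O(4, -1))) = 2029 - 2*(-122) = 2029 - 1*(-244) = 2029 + 244 = 2273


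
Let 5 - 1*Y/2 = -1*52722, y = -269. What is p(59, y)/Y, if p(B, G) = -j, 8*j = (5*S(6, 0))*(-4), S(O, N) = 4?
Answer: 5/52727 ≈ 9.4828e-5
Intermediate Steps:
j = -10 (j = ((5*4)*(-4))/8 = (20*(-4))/8 = (⅛)*(-80) = -10)
p(B, G) = 10 (p(B, G) = -1*(-10) = 10)
Y = 105454 (Y = 10 - (-2)*52722 = 10 - 2*(-52722) = 10 + 105444 = 105454)
p(59, y)/Y = 10/105454 = 10*(1/105454) = 5/52727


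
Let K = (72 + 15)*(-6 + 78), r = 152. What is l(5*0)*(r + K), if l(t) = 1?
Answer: 6416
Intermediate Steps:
K = 6264 (K = 87*72 = 6264)
l(5*0)*(r + K) = 1*(152 + 6264) = 1*6416 = 6416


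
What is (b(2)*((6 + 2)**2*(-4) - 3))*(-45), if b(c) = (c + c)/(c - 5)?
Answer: -15540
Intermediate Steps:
b(c) = 2*c/(-5 + c) (b(c) = (2*c)/(-5 + c) = 2*c/(-5 + c))
(b(2)*((6 + 2)**2*(-4) - 3))*(-45) = ((2*2/(-5 + 2))*((6 + 2)**2*(-4) - 3))*(-45) = ((2*2/(-3))*(8**2*(-4) - 3))*(-45) = ((2*2*(-1/3))*(64*(-4) - 3))*(-45) = -4*(-256 - 3)/3*(-45) = -4/3*(-259)*(-45) = (1036/3)*(-45) = -15540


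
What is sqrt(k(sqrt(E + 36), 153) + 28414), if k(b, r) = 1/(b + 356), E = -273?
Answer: sqrt((10115385 + 28414*I*sqrt(237))/(356 + I*sqrt(237))) ≈ 168.56 - 0.e-7*I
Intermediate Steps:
k(b, r) = 1/(356 + b)
sqrt(k(sqrt(E + 36), 153) + 28414) = sqrt(1/(356 + sqrt(-273 + 36)) + 28414) = sqrt(1/(356 + sqrt(-237)) + 28414) = sqrt(1/(356 + I*sqrt(237)) + 28414) = sqrt(28414 + 1/(356 + I*sqrt(237)))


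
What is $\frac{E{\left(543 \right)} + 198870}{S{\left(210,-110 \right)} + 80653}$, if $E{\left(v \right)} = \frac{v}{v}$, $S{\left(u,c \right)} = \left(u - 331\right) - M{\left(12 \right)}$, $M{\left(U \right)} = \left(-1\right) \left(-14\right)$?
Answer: $\frac{198871}{80518} \approx 2.4699$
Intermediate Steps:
$M{\left(U \right)} = 14$
$S{\left(u,c \right)} = -345 + u$ ($S{\left(u,c \right)} = \left(u - 331\right) - 14 = \left(-331 + u\right) - 14 = -345 + u$)
$E{\left(v \right)} = 1$
$\frac{E{\left(543 \right)} + 198870}{S{\left(210,-110 \right)} + 80653} = \frac{1 + 198870}{\left(-345 + 210\right) + 80653} = \frac{198871}{-135 + 80653} = \frac{198871}{80518}$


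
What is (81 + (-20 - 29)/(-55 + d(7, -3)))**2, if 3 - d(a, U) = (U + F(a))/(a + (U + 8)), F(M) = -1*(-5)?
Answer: 657768609/97969 ≈ 6714.0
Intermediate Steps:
F(M) = 5
d(a, U) = 3 - (5 + U)/(8 + U + a) (d(a, U) = 3 - (U + 5)/(a + (U + 8)) = 3 - (5 + U)/(a + (8 + U)) = 3 - (5 + U)/(8 + U + a))
(81 + (-20 - 29)/(-55 + d(7, -3)))**2 = (81 + (-20 - 29)/(-55 + (19 + 2*(-3) + 3*7)/(8 - 3 + 7)))**2 = (81 - 49/(-55 + (19 - 6 + 21)/12))**2 = (81 - 49/(-55 + (1/12)*34))**2 = (81 - 49/(-55 + 17/6))**2 = (81 - 49/(-313/6))**2 = (81 - 49*(-6/313))**2 = (81 + 294/313)**2 = (25647/313)**2 = 657768609/97969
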